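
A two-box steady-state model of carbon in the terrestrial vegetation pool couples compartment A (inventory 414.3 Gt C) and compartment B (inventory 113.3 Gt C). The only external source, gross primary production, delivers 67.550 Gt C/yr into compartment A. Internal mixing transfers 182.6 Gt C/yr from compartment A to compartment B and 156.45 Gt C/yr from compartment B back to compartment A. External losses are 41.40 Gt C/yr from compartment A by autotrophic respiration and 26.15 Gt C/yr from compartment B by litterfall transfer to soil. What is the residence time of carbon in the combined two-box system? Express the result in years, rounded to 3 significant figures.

For the system as a whole, the A↔B exchange is internal and contributes nothing to the throughput; only the external sinks remove mass.
M_total = 414.3 + 113.3 = 527.60 Gt C.
ΣF_external_out = 41.40 + 26.15 = 67.550 Gt C/yr.
τ = M_total / ΣF_ext = 527.60 / 67.550 = 7.811 yr.

7.81 yr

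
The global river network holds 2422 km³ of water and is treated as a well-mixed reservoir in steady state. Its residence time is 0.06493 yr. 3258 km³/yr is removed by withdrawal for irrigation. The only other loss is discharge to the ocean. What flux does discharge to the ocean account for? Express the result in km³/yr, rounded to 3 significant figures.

34000 km³/yr

Total removal F = M/τ = 2422 / 0.06493 = 37300 km³/yr.
Discharge to the ocean = F − (3258) = 37300 − 3258 = 34040 km³/yr.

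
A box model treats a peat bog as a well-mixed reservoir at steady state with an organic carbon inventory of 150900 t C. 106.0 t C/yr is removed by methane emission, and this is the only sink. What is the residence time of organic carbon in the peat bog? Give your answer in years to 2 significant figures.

1400 yr

τ = M / F = 150900 / 106.0 = 1424 yr.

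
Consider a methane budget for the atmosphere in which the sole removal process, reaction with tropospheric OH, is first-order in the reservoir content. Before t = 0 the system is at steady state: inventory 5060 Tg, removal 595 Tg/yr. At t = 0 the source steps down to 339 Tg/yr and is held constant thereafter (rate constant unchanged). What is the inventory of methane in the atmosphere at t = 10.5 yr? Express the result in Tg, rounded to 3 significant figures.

3520 Tg

Residence time τ = M₀/F₀ = 8.504 yr. The eventual steady state is M_∞ = M₀·(F₁/F₀) = 5060 × 339/595 = 2882.9 Tg.
The anomaly ΔM(t) = M(t) − M_∞ decays as ΔM₀·e^(−t/τ) with ΔM₀ = 5060 − 2882.9 = 2177 Tg.
At t = 10.5 yr, e^(−t/τ) = e^(−1.235) = 0.2909, so ΔM = 633.4 Tg and M = 2882.9 + 633.4 = 3516.3 Tg.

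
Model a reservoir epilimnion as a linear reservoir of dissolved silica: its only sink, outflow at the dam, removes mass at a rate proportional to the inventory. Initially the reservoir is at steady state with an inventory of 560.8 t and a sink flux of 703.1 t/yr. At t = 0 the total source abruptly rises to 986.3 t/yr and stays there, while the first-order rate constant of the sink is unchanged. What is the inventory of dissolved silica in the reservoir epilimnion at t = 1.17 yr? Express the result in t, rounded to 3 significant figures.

735 t

The sink rate constant is k = F₀/M₀ = 703.1/560.8 = 1.254 yr⁻¹.
Solving dM/dt = F₁ − kM with M(0) = M₀ gives M(t) = F₁/k + (M₀ − F₁/k)·e^(−kt).
F₁/k = 986.3/1.254 = 786.68 t; kt = 1.254 × 1.17 = 1.467, e^(−kt) = 0.2306.
M(1.17) = 786.68 + (560.8 − 786.68) × 0.2306 = 786.68 − 52.10 = 734.58 t.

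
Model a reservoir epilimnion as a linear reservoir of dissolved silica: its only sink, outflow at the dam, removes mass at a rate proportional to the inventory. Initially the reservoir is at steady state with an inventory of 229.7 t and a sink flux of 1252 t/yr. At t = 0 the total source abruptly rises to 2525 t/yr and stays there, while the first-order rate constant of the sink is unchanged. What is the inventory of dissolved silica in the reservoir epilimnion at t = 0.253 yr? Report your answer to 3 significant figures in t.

τ = M₀/F₀ = 229.7/1252 = 0.1835 yr; rate constant k = 1/τ.
New steady state M_∞ = F₁/k = F₁·τ = 2525 × 0.1835 = 463.25 t.
M(t) = M_∞ + (M₀ − M_∞)·e^(−t/τ); t/τ = 0.253/0.1835 = 1.379, so e^(−t/τ) = 0.2518.
M(t) = 463.25 − 233.6 × 0.2518 = 404.44 t.

404 t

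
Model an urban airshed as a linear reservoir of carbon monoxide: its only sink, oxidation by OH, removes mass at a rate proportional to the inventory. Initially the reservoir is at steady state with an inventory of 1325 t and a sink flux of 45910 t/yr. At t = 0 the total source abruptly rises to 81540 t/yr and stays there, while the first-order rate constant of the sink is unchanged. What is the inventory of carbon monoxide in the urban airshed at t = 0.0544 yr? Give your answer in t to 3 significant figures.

Residence time τ = M₀/F₀ = 0.02886 yr. The eventual steady state is M_∞ = M₀·(F₁/F₀) = 1325 × 81540/45910 = 2353.3 t.
The anomaly ΔM(t) = M(t) − M_∞ decays as ΔM₀·e^(−t/τ) with ΔM₀ = 1325 − 2353.3 = −1028 t.
At t = 0.0544 yr, e^(−t/τ) = e^(−1.885) = 0.1518, so ΔM = −156.1 t and M = 2353.3 − 156.1 = 2197.2 t.

2200 t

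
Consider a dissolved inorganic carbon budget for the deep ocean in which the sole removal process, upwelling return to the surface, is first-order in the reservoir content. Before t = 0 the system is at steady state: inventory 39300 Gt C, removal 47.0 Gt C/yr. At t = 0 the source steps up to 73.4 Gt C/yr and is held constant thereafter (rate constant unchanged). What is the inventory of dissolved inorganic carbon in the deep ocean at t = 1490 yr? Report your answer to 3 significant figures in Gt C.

τ = M₀/F₀ = 39300/47.0 = 836.2 yr; rate constant k = 1/τ.
New steady state M_∞ = F₁/k = F₁·τ = 73.4 × 836.2 = 61375 Gt C.
M(t) = M_∞ + (M₀ − M_∞)·e^(−t/τ); t/τ = 1490/836.2 = 1.782, so e^(−t/τ) = 0.1683.
M(t) = 61375 − 22070 × 0.1683 = 57659 Gt C.

57700 Gt C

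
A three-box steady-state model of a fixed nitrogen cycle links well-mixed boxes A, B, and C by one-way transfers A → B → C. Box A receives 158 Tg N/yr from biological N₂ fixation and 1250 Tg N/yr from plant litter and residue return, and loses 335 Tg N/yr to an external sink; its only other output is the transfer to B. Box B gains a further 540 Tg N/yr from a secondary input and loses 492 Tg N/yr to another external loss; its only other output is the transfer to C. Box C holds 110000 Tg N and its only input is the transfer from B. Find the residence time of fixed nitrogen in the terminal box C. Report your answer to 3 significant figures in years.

Box A: F(A→B) = (158 + 1250) − 335 = 1073.0 Tg N/yr.
Box B: F(B→C) = (1073.0 + 540) − 492 = 1121.0 Tg N/yr.
Box C throughput = its input = 1121.0 Tg N/yr; τ = 110000 / 1121.0 = 98.13 yr.

98.1 yr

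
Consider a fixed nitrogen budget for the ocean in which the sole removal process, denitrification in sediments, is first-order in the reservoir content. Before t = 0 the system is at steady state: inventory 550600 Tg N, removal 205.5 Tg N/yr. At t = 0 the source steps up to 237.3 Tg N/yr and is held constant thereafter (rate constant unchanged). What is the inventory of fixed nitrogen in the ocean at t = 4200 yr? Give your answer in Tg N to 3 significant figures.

618000 Tg N

The sink rate constant is k = F₀/M₀ = 205.5/550600 = 0.0003732 yr⁻¹.
Solving dM/dt = F₁ − kM with M(0) = M₀ gives M(t) = F₁/k + (M₀ − F₁/k)·e^(−kt).
F₁/k = 237.3/0.0003732 = 635800 Tg N; kt = 0.0003732 × 4200 = 1.568, e^(−kt) = 0.2086.
M(4200) = 635800 + (550600 − 635800) × 0.2086 = 635800 − 17770 = 618030 Tg N.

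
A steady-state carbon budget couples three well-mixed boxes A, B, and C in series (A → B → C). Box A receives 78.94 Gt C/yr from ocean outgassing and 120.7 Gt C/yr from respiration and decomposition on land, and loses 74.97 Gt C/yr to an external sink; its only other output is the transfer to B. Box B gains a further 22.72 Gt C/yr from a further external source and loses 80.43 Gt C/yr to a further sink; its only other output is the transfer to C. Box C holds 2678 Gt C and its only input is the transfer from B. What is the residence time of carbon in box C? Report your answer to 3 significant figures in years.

40.0 yr

Box A: F(A→B) = (78.94 + 120.7) − 74.97 = 124.67 Gt C/yr.
Box B: F(B→C) = (124.67 + 22.72) − 80.43 = 66.960 Gt C/yr.
Box C throughput = its input = 66.960 Gt C/yr; τ = 2678 / 66.960 = 39.99 yr.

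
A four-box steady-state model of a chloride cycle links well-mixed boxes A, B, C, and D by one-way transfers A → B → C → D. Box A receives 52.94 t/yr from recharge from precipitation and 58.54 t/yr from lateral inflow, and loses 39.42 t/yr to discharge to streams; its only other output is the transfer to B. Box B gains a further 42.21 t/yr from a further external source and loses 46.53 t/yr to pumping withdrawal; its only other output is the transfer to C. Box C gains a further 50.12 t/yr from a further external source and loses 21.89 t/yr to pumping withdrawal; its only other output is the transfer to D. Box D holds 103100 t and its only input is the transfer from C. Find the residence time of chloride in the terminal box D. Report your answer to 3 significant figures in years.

1070 yr

Box A: F(A→B) = (52.94 + 58.54) − 39.42 = 72.060 t/yr.
Box B: F(B→C) = (72.060 + 42.21) − 46.53 = 67.740 t/yr.
Box C: F(C→D) = (67.740 + 50.12) − 21.89 = 95.970 t/yr.
Box D throughput = its input = 95.970 t/yr; τ = 103100 / 95.970 = 1074 yr.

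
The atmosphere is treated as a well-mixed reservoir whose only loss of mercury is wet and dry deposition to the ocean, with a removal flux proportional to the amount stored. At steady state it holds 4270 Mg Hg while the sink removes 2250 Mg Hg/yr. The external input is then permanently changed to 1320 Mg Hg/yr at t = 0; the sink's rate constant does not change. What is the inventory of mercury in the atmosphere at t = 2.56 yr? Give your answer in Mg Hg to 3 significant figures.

2960 Mg Hg

τ = M₀/F₀ = 4270/2250 = 1.898 yr; rate constant k = 1/τ.
New steady state M_∞ = F₁/k = F₁·τ = 1320 × 1.898 = 2505.1 Mg Hg.
M(t) = M_∞ + (M₀ − M_∞)·e^(−t/τ); t/τ = 2.56/1.898 = 1.349, so e^(−t/τ) = 0.2595.
M(t) = 2505.1 + 1765 × 0.2595 = 2963.1 Mg Hg.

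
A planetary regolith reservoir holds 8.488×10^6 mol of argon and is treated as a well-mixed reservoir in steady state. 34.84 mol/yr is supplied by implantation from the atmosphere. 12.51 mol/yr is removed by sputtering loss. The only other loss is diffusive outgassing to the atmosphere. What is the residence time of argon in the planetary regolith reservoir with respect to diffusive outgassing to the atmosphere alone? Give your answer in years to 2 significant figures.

At steady state ΣF_in = ΣF_out.
ΣF_in = 34.840 mol/yr.
Diffusive outgassing to the atmosphere flux = ΣF_in − (12.51) = 34.840 − 12.51 = 22.33 mol/yr.
τ = M / F = 8.488×10^6 / 22.33 = 380100 yr.

380000 yr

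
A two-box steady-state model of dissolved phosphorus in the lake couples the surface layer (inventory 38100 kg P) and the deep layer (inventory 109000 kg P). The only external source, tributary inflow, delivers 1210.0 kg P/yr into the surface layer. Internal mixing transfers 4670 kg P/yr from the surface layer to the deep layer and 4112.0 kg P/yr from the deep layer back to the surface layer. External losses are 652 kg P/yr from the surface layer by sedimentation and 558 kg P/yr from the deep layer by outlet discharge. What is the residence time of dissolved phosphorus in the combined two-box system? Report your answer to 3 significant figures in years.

For the system as a whole, the A↔B exchange is internal and contributes nothing to the throughput; only the external sinks remove mass.
M_total = 38100 + 109000 = 147100 kg P.
ΣF_external_out = 652 + 558 = 1210.0 kg P/yr.
τ = M_total / ΣF_ext = 147100 / 1210.0 = 121.6 yr.

122 yr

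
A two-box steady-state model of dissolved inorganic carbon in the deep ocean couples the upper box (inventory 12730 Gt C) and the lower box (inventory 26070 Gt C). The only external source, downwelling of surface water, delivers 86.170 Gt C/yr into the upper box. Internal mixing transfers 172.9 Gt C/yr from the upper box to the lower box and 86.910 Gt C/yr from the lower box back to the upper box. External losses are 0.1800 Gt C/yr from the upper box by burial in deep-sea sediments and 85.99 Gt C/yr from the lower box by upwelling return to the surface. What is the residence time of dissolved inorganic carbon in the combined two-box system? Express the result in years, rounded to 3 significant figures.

For the system as a whole, the A↔B exchange is internal and contributes nothing to the throughput; only the external sinks remove mass.
M_total = 12730 + 26070 = 38800 Gt C.
ΣF_external_out = 0.1800 + 85.99 = 86.170 Gt C/yr.
τ = M_total / ΣF_ext = 38800 / 86.170 = 450.3 yr.

450 yr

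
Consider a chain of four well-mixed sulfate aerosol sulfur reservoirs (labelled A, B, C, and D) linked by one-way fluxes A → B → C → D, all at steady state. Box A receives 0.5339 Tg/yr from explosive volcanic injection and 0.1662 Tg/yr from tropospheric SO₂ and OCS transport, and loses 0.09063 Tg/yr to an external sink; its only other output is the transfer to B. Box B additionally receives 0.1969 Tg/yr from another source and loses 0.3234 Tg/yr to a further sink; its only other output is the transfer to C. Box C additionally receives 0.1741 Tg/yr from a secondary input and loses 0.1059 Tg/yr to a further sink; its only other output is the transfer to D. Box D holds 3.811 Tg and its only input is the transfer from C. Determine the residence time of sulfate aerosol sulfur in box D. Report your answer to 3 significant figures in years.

Box A: F(A→B) = (0.5339 + 0.1662) − 0.09063 = 0.60947 Tg/yr.
Box B: F(B→C) = (0.60947 + 0.1969) − 0.3234 = 0.48297 Tg/yr.
Box C: F(C→D) = (0.48297 + 0.1741) − 0.1059 = 0.55117 Tg/yr.
Box D throughput = its input = 0.55117 Tg/yr; τ = 3.811 / 0.55117 = 6.914 yr.

6.91 yr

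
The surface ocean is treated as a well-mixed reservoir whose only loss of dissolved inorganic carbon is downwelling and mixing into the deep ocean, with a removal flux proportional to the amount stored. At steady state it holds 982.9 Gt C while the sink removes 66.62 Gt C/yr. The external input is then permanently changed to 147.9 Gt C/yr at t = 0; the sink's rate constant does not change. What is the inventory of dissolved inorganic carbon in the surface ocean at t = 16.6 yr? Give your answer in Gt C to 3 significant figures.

1790 Gt C

τ = M₀/F₀ = 982.9/66.62 = 14.75 yr; rate constant k = 1/τ.
New steady state M_∞ = F₁/k = F₁·τ = 147.9 × 14.75 = 2182.1 Gt C.
M(t) = M_∞ + (M₀ − M_∞)·e^(−t/τ); t/τ = 16.6/14.75 = 1.125, so e^(−t/τ) = 0.3246.
M(t) = 2182.1 − 1199 × 0.3246 = 1792.8 Gt C.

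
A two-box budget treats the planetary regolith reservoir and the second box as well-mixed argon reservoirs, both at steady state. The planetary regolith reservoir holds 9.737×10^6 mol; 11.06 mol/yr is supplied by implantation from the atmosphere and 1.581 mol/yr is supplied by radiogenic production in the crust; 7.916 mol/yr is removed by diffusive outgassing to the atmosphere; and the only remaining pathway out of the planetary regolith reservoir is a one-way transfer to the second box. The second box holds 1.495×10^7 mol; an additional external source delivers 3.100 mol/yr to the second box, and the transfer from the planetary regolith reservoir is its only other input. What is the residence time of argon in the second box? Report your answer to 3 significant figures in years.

Balance the planetary regolith reservoir: ΣF_in = 11.06 + 1.581 = 12.641 mol/yr.
Transfer to the second box = ΣF_in − (7.916) = 4.7250 mol/yr.
Total input to the second box = 4.7250 + 3.100 = 7.8250 mol/yr; at steady state this equals its total output.
τ = M / F = 1.495×10^7 / 7.8250 = 1.911×10^6 yr.

1.91×10^6 yr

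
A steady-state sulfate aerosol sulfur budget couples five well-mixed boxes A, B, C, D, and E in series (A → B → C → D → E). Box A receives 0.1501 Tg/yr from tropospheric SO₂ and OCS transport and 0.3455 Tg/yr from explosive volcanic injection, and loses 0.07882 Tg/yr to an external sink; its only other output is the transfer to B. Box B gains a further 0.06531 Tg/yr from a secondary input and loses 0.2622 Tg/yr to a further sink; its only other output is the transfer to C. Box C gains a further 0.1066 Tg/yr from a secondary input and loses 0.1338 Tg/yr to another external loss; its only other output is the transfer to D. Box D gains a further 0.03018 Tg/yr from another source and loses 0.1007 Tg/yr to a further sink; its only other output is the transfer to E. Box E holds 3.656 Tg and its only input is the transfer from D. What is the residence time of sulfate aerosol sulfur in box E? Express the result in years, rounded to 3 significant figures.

Box A: F(A→B) = (0.1501 + 0.3455) − 0.07882 = 0.41678 Tg/yr.
Box B: F(B→C) = (0.41678 + 0.06531) − 0.2622 = 0.21989 Tg/yr.
Box C: F(C→D) = (0.21989 + 0.1066) − 0.1338 = 0.19269 Tg/yr.
Box D: F(D→E) = (0.19269 + 0.03018) − 0.1007 = 0.12217 Tg/yr.
Box E throughput = its input = 0.12217 Tg/yr; τ = 3.656 / 0.12217 = 29.93 yr.

29.9 yr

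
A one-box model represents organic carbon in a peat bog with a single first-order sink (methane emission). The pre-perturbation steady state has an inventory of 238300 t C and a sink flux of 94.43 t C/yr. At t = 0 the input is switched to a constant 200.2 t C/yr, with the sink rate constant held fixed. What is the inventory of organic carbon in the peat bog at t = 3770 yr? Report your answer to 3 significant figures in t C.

445000 t C

Residence time τ = M₀/F₀ = 2524 yr. The eventual steady state is M_∞ = M₀·(F₁/F₀) = 238300 × 200.2/94.43 = 505220 t C.
The anomaly ΔM(t) = M(t) − M_∞ decays as ΔM₀·e^(−t/τ) with ΔM₀ = 238300 − 505220 = −266900 t C.
At t = 3770 yr, e^(−t/τ) = e^(−1.494) = 0.2245, so ΔM = −59920 t C and M = 505220 − 59920 = 445300 t C.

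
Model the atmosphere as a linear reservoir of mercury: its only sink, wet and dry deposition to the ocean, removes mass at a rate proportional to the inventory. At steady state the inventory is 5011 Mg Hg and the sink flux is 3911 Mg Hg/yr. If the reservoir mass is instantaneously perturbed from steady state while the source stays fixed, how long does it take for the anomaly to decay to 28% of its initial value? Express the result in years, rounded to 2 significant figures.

For a linear reservoir the anomaly decays as exp(−t/τ) with τ = M/F = 5011/3911 = 1.281 yr.
exp(−t/τ) = 0.28 ⇒ t = −τ ln(0.28) = 1.281 × 1.273 = 1.631 yr.

1.6 yr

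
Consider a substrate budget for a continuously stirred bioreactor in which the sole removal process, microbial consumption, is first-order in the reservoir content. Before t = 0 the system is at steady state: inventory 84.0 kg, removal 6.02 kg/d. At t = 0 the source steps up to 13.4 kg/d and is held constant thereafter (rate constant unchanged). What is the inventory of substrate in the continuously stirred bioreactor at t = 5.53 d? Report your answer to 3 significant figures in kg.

118 kg

The sink rate constant is k = F₀/M₀ = 6.02/84.0 = 0.07167 d⁻¹.
Solving dM/dt = F₁ − kM with M(0) = M₀ gives M(t) = F₁/k + (M₀ − F₁/k)·e^(−kt).
F₁/k = 13.4/0.07167 = 186.98 kg; kt = 0.07167 × 5.53 = 0.3963, e^(−kt) = 0.6728.
M(5.53) = 186.98 + (84.0 − 186.98) × 0.6728 = 186.98 − 69.28 = 117.69 kg.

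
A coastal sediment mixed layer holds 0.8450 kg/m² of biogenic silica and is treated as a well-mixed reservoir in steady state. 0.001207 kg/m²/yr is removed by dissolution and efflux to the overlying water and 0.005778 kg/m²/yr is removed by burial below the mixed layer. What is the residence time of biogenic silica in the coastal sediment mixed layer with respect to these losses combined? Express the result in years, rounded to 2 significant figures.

Total removal = 0.001207 + 0.005778 = 0.0069850 kg/m²/yr.
τ = M / ΣF_out = 0.8450 / 0.0069850 = 121.0 yr.

120 yr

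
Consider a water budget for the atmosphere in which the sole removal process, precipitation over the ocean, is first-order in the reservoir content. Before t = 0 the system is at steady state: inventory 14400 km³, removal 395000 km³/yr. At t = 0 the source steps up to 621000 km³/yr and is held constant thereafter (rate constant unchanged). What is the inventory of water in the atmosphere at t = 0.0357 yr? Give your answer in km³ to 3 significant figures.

Residence time τ = M₀/F₀ = 0.03646 yr. The eventual steady state is M_∞ = M₀·(F₁/F₀) = 14400 × 621000/395000 = 22639 km³.
The anomaly ΔM(t) = M(t) − M_∞ decays as ΔM₀·e^(−t/τ) with ΔM₀ = 14400 − 22639 = −8239 km³.
At t = 0.0357 yr, e^(−t/τ) = e^(−0.9793) = 0.3756, so ΔM = −3094 km³ and M = 22639 − 3094 = 19545 km³.

19500 km³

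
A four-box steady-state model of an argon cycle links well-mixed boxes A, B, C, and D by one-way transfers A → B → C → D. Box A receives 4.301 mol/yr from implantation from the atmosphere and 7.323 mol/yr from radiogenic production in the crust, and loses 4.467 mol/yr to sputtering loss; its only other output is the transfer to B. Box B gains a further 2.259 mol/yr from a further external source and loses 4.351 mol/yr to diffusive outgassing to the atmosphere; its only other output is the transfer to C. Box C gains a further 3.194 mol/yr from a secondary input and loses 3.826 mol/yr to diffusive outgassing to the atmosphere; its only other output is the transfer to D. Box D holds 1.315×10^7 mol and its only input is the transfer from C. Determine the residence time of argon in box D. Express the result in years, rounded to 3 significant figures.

2.97×10^6 yr

Box A: F(A→B) = (4.301 + 7.323) − 4.467 = 7.1570 mol/yr.
Box B: F(B→C) = (7.1570 + 2.259) − 4.351 = 5.0650 mol/yr.
Box C: F(C→D) = (5.0650 + 3.194) − 3.826 = 4.4330 mol/yr.
Box D throughput = its input = 4.4330 mol/yr; τ = 1.315×10^7 / 4.4330 = 2.966×10^6 yr.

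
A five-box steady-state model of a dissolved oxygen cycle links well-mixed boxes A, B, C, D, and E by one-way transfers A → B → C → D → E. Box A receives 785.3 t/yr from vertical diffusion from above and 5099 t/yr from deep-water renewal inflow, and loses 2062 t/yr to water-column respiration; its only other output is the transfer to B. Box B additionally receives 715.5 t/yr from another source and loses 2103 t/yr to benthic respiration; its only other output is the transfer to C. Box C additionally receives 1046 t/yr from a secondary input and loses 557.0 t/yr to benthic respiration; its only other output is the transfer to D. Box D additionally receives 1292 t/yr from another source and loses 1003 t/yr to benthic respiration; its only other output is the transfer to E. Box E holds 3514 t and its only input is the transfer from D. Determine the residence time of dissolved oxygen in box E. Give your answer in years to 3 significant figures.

1.09 yr

Box A: F(A→B) = (785.3 + 5099) − 2062 = 3822.3 t/yr.
Box B: F(B→C) = (3822.3 + 715.5) − 2103 = 2434.8 t/yr.
Box C: F(C→D) = (2434.8 + 1046) − 557.0 = 2923.8 t/yr.
Box D: F(D→E) = (2923.8 + 1292) − 1003 = 3212.8 t/yr.
Box E throughput = its input = 3212.8 t/yr; τ = 3514 / 3212.8 = 1.094 yr.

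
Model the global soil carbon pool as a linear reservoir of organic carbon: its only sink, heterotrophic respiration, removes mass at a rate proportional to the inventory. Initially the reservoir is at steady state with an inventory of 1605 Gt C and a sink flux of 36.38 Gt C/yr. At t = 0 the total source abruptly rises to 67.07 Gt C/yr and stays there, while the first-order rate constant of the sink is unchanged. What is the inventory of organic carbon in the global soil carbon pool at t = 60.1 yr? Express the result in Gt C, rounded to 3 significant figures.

The sink rate constant is k = F₀/M₀ = 36.38/1605 = 0.02267 yr⁻¹.
Solving dM/dt = F₁ − kM with M(0) = M₀ gives M(t) = F₁/k + (M₀ − F₁/k)·e^(−kt).
F₁/k = 67.07/0.02267 = 2959.0 Gt C; kt = 0.02267 × 60.1 = 1.362, e^(−kt) = 0.2561.
M(60.1) = 2959.0 + (1605 − 2959.0) × 0.2561 = 2959.0 − 346.7 = 2612.2 Gt C.

2610 Gt C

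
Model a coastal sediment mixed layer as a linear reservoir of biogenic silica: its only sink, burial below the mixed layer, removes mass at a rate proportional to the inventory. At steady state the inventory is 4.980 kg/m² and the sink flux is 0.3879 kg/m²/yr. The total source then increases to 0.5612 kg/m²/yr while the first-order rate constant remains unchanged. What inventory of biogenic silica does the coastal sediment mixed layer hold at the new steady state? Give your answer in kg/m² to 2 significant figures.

7.2 kg/m²

Rate constant k = F/M = 0.3879 / 4.980 = 0.07789 yr⁻¹.
At the new steady state, source = k·M_new ⇒ M_new = 0.5612 / 0.07789 = 7.205 kg/m².
(Equivalently M_new = M × F_new/F_old = 4.980 × 0.5612/0.3879.)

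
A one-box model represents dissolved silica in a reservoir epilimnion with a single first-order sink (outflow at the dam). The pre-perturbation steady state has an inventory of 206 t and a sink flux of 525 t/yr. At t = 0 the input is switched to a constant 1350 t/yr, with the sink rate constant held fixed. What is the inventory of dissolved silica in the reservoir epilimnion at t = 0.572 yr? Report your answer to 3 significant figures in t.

τ = M₀/F₀ = 206/525 = 0.3924 yr; rate constant k = 1/τ.
New steady state M_∞ = F₁/k = F₁·τ = 1350 × 0.3924 = 529.71 t.
M(t) = M_∞ + (M₀ − M_∞)·e^(−t/τ); t/τ = 0.572/0.3924 = 1.458, so e^(−t/τ) = 0.2328.
M(t) = 529.71 − 323.7 × 0.2328 = 454.37 t.

454 t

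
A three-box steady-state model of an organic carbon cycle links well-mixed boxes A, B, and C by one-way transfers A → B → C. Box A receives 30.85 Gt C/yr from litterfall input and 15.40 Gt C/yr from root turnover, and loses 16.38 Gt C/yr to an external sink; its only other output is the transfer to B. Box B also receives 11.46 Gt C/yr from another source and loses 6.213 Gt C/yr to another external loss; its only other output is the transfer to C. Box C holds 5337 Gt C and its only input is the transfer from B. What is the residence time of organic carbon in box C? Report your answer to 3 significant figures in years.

152 yr

Box A: F(A→B) = (30.85 + 15.40) − 16.38 = 29.870 Gt C/yr.
Box B: F(B→C) = (29.870 + 11.46) − 6.213 = 35.117 Gt C/yr.
Box C throughput = its input = 35.117 Gt C/yr; τ = 5337 / 35.117 = 152.0 yr.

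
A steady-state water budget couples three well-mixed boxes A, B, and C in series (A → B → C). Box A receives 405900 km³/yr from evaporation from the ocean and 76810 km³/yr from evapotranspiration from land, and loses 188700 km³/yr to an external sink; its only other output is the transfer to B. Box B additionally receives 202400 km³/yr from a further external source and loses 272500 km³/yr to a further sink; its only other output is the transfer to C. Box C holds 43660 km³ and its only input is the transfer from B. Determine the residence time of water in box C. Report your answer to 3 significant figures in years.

Box A: F(A→B) = (405900 + 76810) − 188700 = 294010 km³/yr.
Box B: F(B→C) = (294010 + 202400) − 272500 = 223910 km³/yr.
Box C throughput = its input = 223910 km³/yr; τ = 43660 / 223910 = 0.1950 yr.

0.195 yr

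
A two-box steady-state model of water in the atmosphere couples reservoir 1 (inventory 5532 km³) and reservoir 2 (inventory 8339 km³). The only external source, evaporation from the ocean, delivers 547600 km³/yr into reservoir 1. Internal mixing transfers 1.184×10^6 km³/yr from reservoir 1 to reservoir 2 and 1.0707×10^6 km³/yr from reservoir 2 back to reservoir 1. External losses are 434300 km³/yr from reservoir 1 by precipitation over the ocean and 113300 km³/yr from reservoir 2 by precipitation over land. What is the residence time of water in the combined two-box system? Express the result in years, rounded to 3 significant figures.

0.0253 yr

Residence time in the combined system uses the total inventory and the total *external* removal — internal exchanges between the two boxes cancel.
M_total = 5532 + 8339 = 13871 km³.
ΣF_external_out = 434300 + 113300 = 547600 km³/yr.
τ = M_total / ΣF_ext = 13871 / 547600 = 0.02533 yr.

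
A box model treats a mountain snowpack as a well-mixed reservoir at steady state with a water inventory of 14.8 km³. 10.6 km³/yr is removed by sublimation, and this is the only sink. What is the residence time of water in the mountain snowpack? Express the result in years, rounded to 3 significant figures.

τ = M / F = 14.8 / 10.6 = 1.396 yr.

1.40 yr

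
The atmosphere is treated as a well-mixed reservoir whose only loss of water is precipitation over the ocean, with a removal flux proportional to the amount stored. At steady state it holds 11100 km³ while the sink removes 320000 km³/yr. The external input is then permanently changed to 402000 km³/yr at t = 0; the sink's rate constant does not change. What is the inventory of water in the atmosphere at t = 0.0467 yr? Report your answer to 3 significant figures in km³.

Residence time τ = M₀/F₀ = 0.03469 yr. The eventual steady state is M_∞ = M₀·(F₁/F₀) = 11100 × 402000/320000 = 13944 km³.
The anomaly ΔM(t) = M(t) − M_∞ decays as ΔM₀·e^(−t/τ) with ΔM₀ = 11100 − 13944 = −2844 km³.
At t = 0.0467 yr, e^(−t/τ) = e^(−1.346) = 0.2602, so ΔM = −740.1 km³ and M = 13944 − 740.1 = 13204 km³.

13200 km³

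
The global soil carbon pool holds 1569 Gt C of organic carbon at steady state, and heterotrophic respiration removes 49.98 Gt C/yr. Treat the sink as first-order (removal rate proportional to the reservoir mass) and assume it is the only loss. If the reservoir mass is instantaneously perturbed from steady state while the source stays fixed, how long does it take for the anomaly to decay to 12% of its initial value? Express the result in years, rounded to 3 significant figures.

For a linear reservoir the anomaly decays as exp(−t/τ) with τ = M/F = 1569/49.98 = 31.39 yr.
exp(−t/τ) = 0.12 ⇒ t = −τ ln(0.12) = 31.39 × 2.120 = 66.56 yr.

66.6 yr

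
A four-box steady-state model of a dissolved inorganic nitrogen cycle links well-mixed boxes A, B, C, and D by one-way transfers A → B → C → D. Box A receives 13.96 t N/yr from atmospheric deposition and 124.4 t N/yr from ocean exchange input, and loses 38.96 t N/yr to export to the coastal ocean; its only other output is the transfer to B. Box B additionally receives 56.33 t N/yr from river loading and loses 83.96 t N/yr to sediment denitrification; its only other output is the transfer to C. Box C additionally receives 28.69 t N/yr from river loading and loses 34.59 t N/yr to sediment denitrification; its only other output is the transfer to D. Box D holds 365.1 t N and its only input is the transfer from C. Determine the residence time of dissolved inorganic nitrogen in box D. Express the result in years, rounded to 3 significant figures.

5.54 yr

Box A: F(A→B) = (13.96 + 124.4) − 38.96 = 99.400 t N/yr.
Box B: F(B→C) = (99.400 + 56.33) − 83.96 = 71.770 t N/yr.
Box C: F(C→D) = (71.770 + 28.69) − 34.59 = 65.870 t N/yr.
Box D throughput = its input = 65.870 t N/yr; τ = 365.1 / 65.870 = 5.543 yr.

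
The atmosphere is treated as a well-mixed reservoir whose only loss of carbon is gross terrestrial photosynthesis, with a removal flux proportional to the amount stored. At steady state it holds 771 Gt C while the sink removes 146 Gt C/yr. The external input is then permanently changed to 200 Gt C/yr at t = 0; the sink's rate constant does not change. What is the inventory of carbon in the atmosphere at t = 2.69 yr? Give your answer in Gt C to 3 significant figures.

885 Gt C

Residence time τ = M₀/F₀ = 5.281 yr. The eventual steady state is M_∞ = M₀·(F₁/F₀) = 771 × 200/146 = 1056.2 Gt C.
The anomaly ΔM(t) = M(t) − M_∞ decays as ΔM₀·e^(−t/τ) with ΔM₀ = 771 − 1056.2 = −285.2 Gt C.
At t = 2.69 yr, e^(−t/τ) = e^(−0.5094) = 0.6009, so ΔM = −171.3 Gt C and M = 1056.2 − 171.3 = 884.82 Gt C.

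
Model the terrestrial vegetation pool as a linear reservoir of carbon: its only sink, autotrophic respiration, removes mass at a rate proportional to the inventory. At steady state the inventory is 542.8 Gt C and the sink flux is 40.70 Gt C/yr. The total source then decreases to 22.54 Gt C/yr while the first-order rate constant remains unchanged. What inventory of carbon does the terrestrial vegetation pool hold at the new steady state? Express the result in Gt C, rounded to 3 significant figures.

Rate constant k = F/M = 40.70 / 542.8 = 0.07498 yr⁻¹.
At the new steady state, source = k·M_new ⇒ M_new = 22.54 / 0.07498 = 300.6 Gt C.
(Equivalently M_new = M × F_new/F_old = 542.8 × 22.54/40.70.)

301 Gt C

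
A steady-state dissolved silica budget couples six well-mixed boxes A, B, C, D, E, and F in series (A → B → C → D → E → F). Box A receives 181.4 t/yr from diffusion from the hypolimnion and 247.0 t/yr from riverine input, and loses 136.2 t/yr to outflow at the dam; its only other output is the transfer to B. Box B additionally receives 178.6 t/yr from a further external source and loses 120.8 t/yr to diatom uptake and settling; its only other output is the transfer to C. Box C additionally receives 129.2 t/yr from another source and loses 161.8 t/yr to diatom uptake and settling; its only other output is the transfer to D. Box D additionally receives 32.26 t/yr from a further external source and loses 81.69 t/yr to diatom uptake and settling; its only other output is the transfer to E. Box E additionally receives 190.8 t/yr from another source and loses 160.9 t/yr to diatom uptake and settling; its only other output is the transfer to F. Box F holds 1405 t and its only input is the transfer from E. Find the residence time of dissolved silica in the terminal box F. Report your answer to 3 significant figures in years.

Box A: F(A→B) = (181.4 + 247.0) − 136.2 = 292.20 t/yr.
Box B: F(B→C) = (292.20 + 178.6) − 120.8 = 350.00 t/yr.
Box C: F(C→D) = (350.00 + 129.2) − 161.8 = 317.40 t/yr.
Box D: F(D→E) = (317.40 + 32.26) − 81.69 = 267.97 t/yr.
Box E: F(E→F) = (267.97 + 190.8) − 160.9 = 297.87 t/yr.
Box F throughput = its input = 297.87 t/yr; τ = 1405 / 297.87 = 4.717 yr.

4.72 yr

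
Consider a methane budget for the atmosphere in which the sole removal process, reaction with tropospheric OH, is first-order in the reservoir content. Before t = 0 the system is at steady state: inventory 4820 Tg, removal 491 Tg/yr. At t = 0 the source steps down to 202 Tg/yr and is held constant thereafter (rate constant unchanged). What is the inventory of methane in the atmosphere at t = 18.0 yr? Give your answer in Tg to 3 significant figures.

2440 Tg

τ = M₀/F₀ = 4820/491 = 9.817 yr; rate constant k = 1/τ.
New steady state M_∞ = F₁/k = F₁·τ = 202 × 9.817 = 1983.0 Tg.
M(t) = M_∞ + (M₀ − M_∞)·e^(−t/τ); t/τ = 18.0/9.817 = 1.834, so e^(−t/τ) = 0.1598.
M(t) = 1983.0 + 2837 × 0.1598 = 2436.4 Tg.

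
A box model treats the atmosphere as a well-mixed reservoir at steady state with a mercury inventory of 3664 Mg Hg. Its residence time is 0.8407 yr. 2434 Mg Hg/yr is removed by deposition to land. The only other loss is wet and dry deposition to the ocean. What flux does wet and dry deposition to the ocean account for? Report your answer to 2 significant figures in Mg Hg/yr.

1900 Mg Hg/yr

Total removal F = M/τ = 3664 / 0.8407 = 4358 Mg Hg/yr.
Wet and dry deposition to the ocean = F − (2434) = 4358 − 2434 = 1924 Mg Hg/yr.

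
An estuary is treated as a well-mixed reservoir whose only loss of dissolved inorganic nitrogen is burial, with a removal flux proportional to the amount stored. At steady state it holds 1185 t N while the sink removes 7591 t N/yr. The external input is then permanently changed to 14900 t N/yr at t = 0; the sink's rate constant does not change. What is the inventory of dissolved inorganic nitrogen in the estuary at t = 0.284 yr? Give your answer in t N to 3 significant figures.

2140 t N

τ = M₀/F₀ = 1185/7591 = 0.1561 yr; rate constant k = 1/τ.
New steady state M_∞ = F₁/k = F₁·τ = 14900 × 0.1561 = 2326.0 t N.
M(t) = M_∞ + (M₀ − M_∞)·e^(−t/τ); t/τ = 0.284/0.1561 = 1.819, so e^(−t/τ) = 0.1621.
M(t) = 2326.0 − 1141 × 0.1621 = 2141.0 t N.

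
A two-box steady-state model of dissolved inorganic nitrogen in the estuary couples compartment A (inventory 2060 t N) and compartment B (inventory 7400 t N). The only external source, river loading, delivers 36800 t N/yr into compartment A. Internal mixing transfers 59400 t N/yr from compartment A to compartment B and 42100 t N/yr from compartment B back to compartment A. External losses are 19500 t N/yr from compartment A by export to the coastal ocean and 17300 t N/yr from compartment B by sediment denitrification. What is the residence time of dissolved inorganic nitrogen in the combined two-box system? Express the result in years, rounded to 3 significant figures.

0.257 yr

Treat the two boxes together as one reservoir: the mixing fluxes between them are internal recycling, so τ = ΣM / Σ(external losses).
M_total = 2060 + 7400 = 9460.0 t N.
ΣF_external_out = 19500 + 17300 = 36800 t N/yr.
τ = M_total / ΣF_ext = 9460.0 / 36800 = 0.2571 yr.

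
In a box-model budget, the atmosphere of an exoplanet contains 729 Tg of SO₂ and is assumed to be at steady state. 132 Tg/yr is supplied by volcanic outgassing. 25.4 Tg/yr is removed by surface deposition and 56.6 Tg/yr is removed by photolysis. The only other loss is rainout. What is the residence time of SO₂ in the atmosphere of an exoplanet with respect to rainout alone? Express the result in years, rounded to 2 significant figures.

At steady state ΣF_in = ΣF_out.
ΣF_in = 132.00 Tg/yr.
Rainout flux = ΣF_in − (25.4 + 56.6) = 132.00 − 82.00 = 50.00 Tg/yr.
τ = M / F = 729 / 50.00 = 14.58 yr.

15 yr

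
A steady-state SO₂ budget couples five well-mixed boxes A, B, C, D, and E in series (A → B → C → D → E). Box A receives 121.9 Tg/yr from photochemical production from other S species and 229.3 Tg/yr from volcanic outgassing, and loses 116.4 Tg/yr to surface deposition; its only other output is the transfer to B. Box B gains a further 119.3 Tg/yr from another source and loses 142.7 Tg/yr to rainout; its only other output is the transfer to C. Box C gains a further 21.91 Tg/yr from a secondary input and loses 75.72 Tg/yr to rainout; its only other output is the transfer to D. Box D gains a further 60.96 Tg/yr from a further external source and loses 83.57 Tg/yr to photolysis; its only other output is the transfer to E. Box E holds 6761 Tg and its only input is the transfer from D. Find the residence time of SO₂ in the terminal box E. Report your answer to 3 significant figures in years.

50.1 yr

Box A: F(A→B) = (121.9 + 229.3) − 116.4 = 234.80 Tg/yr.
Box B: F(B→C) = (234.80 + 119.3) − 142.7 = 211.40 Tg/yr.
Box C: F(C→D) = (211.40 + 21.91) − 75.72 = 157.59 Tg/yr.
Box D: F(D→E) = (157.59 + 60.96) − 83.57 = 134.98 Tg/yr.
Box E throughput = its input = 134.98 Tg/yr; τ = 6761 / 134.98 = 50.09 yr.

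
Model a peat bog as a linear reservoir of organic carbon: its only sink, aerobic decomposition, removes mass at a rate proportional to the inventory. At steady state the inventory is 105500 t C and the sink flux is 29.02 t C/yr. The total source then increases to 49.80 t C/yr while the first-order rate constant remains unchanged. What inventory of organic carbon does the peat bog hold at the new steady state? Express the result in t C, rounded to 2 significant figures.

Rate constant k = F/M = 29.02 / 105500 = 0.0002751 yr⁻¹.
At the new steady state, source = k·M_new ⇒ M_new = 49.80 / 0.0002751 = 181000 t C.
(Equivalently M_new = M × F_new/F_old = 105500 × 49.80/29.02.)

180000 t C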